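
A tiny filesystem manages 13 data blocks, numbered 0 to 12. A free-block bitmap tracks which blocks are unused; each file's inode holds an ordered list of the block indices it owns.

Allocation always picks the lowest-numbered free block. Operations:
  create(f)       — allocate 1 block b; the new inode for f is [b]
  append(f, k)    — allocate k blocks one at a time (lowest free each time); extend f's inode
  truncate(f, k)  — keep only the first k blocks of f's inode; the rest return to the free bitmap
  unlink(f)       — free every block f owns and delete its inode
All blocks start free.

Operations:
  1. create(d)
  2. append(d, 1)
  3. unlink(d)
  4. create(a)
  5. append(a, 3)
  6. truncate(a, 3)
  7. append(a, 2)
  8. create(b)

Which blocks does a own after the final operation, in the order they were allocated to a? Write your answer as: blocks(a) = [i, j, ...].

blocks(a) = [0, 1, 2, 3, 4]

create(d): bitmap=F............ | d=[0]
append(d, 1): bitmap=FF........... | d=[0, 1]
unlink(d): bitmap=............. | 
create(a): bitmap=F............ | a=[0]
append(a, 3): bitmap=FFFF......... | a=[0, 1, 2, 3]
truncate(a, 3): bitmap=FFF.......... | a=[0, 1, 2]
append(a, 2): bitmap=FFFFF........ | a=[0, 1, 2, 3, 4]
create(b): bitmap=FFFFFF....... | a=[0, 1, 2, 3, 4] b=[5]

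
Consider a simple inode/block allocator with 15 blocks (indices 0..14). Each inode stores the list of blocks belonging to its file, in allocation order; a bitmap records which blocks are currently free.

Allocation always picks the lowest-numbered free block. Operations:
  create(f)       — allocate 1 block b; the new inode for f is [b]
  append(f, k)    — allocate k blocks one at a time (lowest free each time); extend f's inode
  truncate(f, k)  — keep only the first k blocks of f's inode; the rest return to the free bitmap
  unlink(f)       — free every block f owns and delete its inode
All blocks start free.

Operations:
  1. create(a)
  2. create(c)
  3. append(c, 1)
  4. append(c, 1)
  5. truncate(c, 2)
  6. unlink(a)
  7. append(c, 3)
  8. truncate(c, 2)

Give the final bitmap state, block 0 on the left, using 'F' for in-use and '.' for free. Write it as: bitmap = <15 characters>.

bitmap = .FF............

after create(a) → a:[0]  free=[F..............]
after create(c) → a:[0], c:[1]  free=[FF.............]
after append(c, 1) → a:[0], c:[1, 2]  free=[FFF............]
after append(c, 1) → a:[0], c:[1, 2, 3]  free=[FFFF...........]
after truncate(c, 2) → a:[0], c:[1, 2]  free=[FFF............]
after unlink(a) → c:[1, 2]  free=[.FF............]
after append(c, 3) → c:[1, 2, 0, 3, 4]  free=[FFFFF..........]
after truncate(c, 2) → c:[1, 2]  free=[.FF............]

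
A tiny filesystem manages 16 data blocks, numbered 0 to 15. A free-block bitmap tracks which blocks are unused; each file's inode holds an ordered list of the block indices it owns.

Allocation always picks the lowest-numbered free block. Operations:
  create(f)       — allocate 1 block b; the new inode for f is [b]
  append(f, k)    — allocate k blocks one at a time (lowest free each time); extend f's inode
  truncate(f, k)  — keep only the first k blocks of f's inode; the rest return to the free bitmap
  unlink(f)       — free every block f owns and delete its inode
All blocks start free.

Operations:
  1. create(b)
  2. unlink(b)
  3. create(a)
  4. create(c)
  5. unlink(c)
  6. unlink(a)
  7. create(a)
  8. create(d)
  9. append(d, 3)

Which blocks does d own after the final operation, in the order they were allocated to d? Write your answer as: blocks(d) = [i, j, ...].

after create(b) → b:[0]  free=[F...............]
after unlink(b) →   free=[................]
after create(a) → a:[0]  free=[F...............]
after create(c) → a:[0], c:[1]  free=[FF..............]
after unlink(c) → a:[0]  free=[F...............]
after unlink(a) →   free=[................]
after create(a) → a:[0]  free=[F...............]
after create(d) → a:[0], d:[1]  free=[FF..............]
after append(d, 3) → a:[0], d:[1, 2, 3, 4]  free=[FFFFF...........]

blocks(d) = [1, 2, 3, 4]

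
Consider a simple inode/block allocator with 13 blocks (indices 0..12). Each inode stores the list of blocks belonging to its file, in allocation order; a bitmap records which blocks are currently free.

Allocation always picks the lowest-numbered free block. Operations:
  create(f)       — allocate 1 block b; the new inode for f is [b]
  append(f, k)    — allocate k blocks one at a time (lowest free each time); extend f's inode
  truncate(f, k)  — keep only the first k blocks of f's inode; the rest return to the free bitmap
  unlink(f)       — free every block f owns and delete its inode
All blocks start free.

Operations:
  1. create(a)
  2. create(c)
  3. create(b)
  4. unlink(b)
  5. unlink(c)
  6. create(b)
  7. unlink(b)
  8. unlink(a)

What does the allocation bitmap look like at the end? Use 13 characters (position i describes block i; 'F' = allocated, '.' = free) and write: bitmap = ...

bitmap = .............

create(a): bitmap=F............ | a=[0]
create(c): bitmap=FF........... | a=[0] c=[1]
create(b): bitmap=FFF.......... | a=[0] b=[2] c=[1]
unlink(b): bitmap=FF........... | a=[0] c=[1]
unlink(c): bitmap=F............ | a=[0]
create(b): bitmap=FF........... | a=[0] b=[1]
unlink(b): bitmap=F............ | a=[0]
unlink(a): bitmap=............. | 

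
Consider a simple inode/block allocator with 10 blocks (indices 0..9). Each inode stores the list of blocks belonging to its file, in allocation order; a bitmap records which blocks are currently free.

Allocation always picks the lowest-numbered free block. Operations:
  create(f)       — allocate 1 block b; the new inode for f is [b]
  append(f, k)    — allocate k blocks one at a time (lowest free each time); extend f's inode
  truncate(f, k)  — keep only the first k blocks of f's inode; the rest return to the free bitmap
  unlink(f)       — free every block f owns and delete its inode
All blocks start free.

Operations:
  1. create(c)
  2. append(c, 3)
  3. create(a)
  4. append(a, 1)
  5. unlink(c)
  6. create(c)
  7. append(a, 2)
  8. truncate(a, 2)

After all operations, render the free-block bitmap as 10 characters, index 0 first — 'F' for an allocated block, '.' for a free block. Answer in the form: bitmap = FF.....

  1. create(c)  ⇒  F.........  {c→[0]}
  2. append(c, 3)  ⇒  FFFF......  {c→[0, 1, 2, 3]}
  3. create(a)  ⇒  FFFFF.....  {a→[4]; c→[0, 1, 2, 3]}
  4. append(a, 1)  ⇒  FFFFFF....  {a→[4, 5]; c→[0, 1, 2, 3]}
  5. unlink(c)  ⇒  ....FF....  {a→[4, 5]}
  6. create(c)  ⇒  F...FF....  {a→[4, 5]; c→[0]}
  7. append(a, 2)  ⇒  FFF.FF....  {a→[4, 5, 1, 2]; c→[0]}
  8. truncate(a, 2)  ⇒  F...FF....  {a→[4, 5]; c→[0]}

bitmap = F...FF....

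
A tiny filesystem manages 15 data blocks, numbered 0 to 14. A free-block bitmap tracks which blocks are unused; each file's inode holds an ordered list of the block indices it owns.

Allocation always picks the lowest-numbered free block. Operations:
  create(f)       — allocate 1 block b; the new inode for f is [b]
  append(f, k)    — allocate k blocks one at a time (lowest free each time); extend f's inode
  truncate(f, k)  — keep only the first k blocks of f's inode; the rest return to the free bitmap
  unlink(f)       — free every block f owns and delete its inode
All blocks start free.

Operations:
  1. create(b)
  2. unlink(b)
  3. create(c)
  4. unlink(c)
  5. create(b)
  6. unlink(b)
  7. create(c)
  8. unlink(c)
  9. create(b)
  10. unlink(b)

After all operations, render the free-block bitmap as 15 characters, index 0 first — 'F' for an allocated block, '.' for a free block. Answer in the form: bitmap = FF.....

  1. create(b)  ⇒  F..............  {b→[0]}
  2. unlink(b)  ⇒  ...............  {}
  3. create(c)  ⇒  F..............  {c→[0]}
  4. unlink(c)  ⇒  ...............  {}
  5. create(b)  ⇒  F..............  {b→[0]}
  6. unlink(b)  ⇒  ...............  {}
  7. create(c)  ⇒  F..............  {c→[0]}
  8. unlink(c)  ⇒  ...............  {}
  9. create(b)  ⇒  F..............  {b→[0]}
  10. unlink(b)  ⇒  ...............  {}

bitmap = ...............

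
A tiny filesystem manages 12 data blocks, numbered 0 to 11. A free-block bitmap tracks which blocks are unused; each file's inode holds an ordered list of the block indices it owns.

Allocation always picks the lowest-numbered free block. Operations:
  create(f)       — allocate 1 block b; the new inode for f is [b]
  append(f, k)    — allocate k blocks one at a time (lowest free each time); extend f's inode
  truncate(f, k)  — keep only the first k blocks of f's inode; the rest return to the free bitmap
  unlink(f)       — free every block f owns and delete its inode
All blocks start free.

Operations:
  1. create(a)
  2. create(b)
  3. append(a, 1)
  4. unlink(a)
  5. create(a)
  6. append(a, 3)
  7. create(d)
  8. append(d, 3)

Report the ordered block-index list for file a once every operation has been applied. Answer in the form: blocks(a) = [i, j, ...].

blocks(a) = [0, 2, 3, 4]

create(a): bitmap=F........... | a=[0]
create(b): bitmap=FF.......... | a=[0] b=[1]
append(a, 1): bitmap=FFF......... | a=[0, 2] b=[1]
unlink(a): bitmap=.F.......... | b=[1]
create(a): bitmap=FF.......... | a=[0] b=[1]
append(a, 3): bitmap=FFFFF....... | a=[0, 2, 3, 4] b=[1]
create(d): bitmap=FFFFFF...... | a=[0, 2, 3, 4] b=[1] d=[5]
append(d, 3): bitmap=FFFFFFFFF... | a=[0, 2, 3, 4] b=[1] d=[5, 6, 7, 8]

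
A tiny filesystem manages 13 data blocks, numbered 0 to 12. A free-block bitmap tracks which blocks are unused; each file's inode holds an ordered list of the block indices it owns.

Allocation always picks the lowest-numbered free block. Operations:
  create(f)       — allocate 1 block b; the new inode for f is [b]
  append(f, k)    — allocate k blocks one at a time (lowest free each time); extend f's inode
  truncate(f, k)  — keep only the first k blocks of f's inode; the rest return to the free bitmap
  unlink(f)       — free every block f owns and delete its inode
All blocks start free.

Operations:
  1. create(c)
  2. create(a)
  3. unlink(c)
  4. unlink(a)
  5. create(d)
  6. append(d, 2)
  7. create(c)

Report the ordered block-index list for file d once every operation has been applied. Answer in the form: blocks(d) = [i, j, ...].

blocks(d) = [0, 1, 2]

[1] create(c) — c=0 (map F............)
[2] create(a) — a=1 c=0 (map FF...........)
[3] unlink(c) — a=1 (map .F...........)
[4] unlink(a) —  (map .............)
[5] create(d) — d=0 (map F............)
[6] append(d, 2) — d=0,1,2 (map FFF..........)
[7] create(c) — c=3 d=0,1,2 (map FFFF.........)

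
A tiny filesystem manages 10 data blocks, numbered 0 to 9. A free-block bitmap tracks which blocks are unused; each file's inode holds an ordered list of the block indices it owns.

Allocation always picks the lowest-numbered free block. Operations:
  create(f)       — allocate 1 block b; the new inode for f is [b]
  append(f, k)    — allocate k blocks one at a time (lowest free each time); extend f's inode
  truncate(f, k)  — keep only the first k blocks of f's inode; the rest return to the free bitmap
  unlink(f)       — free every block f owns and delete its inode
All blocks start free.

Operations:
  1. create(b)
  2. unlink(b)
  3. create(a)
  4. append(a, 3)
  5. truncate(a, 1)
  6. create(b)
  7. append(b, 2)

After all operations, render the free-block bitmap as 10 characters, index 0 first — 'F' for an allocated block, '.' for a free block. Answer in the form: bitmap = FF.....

create(b): bitmap=F......... | b=[0]
unlink(b): bitmap=.......... | 
create(a): bitmap=F......... | a=[0]
append(a, 3): bitmap=FFFF...... | a=[0, 1, 2, 3]
truncate(a, 1): bitmap=F......... | a=[0]
create(b): bitmap=FF........ | a=[0] b=[1]
append(b, 2): bitmap=FFFF...... | a=[0] b=[1, 2, 3]

bitmap = FFFF......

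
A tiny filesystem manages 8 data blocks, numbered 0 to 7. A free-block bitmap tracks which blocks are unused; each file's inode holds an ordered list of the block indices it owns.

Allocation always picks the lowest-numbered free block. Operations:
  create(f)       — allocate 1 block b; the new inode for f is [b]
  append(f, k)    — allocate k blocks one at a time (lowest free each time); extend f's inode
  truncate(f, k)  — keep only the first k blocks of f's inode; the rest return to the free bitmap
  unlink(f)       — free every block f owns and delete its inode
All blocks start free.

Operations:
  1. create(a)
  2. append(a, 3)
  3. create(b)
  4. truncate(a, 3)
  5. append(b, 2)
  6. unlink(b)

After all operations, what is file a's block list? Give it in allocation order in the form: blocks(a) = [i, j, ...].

blocks(a) = [0, 1, 2]

create(a): bitmap=F....... | a=[0]
append(a, 3): bitmap=FFFF.... | a=[0, 1, 2, 3]
create(b): bitmap=FFFFF... | a=[0, 1, 2, 3] b=[4]
truncate(a, 3): bitmap=FFF.F... | a=[0, 1, 2] b=[4]
append(b, 2): bitmap=FFFFFF.. | a=[0, 1, 2] b=[4, 3, 5]
unlink(b): bitmap=FFF..... | a=[0, 1, 2]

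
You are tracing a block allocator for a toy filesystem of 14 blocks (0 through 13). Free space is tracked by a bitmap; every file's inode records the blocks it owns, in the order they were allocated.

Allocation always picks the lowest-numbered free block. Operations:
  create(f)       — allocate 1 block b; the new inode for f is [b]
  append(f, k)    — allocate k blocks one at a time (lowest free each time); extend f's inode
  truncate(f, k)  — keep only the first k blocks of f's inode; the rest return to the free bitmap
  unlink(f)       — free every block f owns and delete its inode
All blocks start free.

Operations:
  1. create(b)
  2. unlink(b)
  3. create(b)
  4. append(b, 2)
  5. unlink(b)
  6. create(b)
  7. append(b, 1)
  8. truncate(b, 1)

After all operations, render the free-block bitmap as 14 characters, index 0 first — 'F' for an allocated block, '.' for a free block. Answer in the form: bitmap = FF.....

bitmap = F.............

  1. create(b)  ⇒  F.............  {b→[0]}
  2. unlink(b)  ⇒  ..............  {}
  3. create(b)  ⇒  F.............  {b→[0]}
  4. append(b, 2)  ⇒  FFF...........  {b→[0, 1, 2]}
  5. unlink(b)  ⇒  ..............  {}
  6. create(b)  ⇒  F.............  {b→[0]}
  7. append(b, 1)  ⇒  FF............  {b→[0, 1]}
  8. truncate(b, 1)  ⇒  F.............  {b→[0]}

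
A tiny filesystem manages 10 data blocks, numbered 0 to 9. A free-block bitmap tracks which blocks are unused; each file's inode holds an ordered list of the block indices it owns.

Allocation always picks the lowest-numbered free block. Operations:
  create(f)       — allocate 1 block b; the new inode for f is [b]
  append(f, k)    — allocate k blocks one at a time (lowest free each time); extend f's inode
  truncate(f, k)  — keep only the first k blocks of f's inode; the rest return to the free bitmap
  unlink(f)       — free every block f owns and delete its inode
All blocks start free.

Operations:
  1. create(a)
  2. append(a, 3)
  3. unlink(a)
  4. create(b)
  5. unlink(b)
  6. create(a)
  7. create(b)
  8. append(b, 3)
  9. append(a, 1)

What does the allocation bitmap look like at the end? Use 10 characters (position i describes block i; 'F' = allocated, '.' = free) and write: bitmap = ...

create(a): bitmap=F......... | a=[0]
append(a, 3): bitmap=FFFF...... | a=[0, 1, 2, 3]
unlink(a): bitmap=.......... | 
create(b): bitmap=F......... | b=[0]
unlink(b): bitmap=.......... | 
create(a): bitmap=F......... | a=[0]
create(b): bitmap=FF........ | a=[0] b=[1]
append(b, 3): bitmap=FFFFF..... | a=[0] b=[1, 2, 3, 4]
append(a, 1): bitmap=FFFFFF.... | a=[0, 5] b=[1, 2, 3, 4]

bitmap = FFFFFF....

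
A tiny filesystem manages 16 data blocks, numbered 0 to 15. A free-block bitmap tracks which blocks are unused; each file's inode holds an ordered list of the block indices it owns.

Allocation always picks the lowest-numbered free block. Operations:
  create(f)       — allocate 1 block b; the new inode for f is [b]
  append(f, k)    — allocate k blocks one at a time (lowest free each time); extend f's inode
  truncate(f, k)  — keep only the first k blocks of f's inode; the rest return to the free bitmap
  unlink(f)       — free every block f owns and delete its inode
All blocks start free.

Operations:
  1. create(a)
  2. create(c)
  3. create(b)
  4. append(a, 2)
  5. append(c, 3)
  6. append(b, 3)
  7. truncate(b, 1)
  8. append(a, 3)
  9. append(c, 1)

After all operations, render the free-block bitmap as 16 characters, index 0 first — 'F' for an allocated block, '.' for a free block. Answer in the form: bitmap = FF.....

create(a): bitmap=F............... | a=[0]
create(c): bitmap=FF.............. | a=[0] c=[1]
create(b): bitmap=FFF............. | a=[0] b=[2] c=[1]
append(a, 2): bitmap=FFFFF........... | a=[0, 3, 4] b=[2] c=[1]
append(c, 3): bitmap=FFFFFFFF........ | a=[0, 3, 4] b=[2] c=[1, 5, 6, 7]
append(b, 3): bitmap=FFFFFFFFFFF..... | a=[0, 3, 4] b=[2, 8, 9, 10] c=[1, 5, 6, 7]
truncate(b, 1): bitmap=FFFFFFFF........ | a=[0, 3, 4] b=[2] c=[1, 5, 6, 7]
append(a, 3): bitmap=FFFFFFFFFFF..... | a=[0, 3, 4, 8, 9, 10] b=[2] c=[1, 5, 6, 7]
append(c, 1): bitmap=FFFFFFFFFFFF.... | a=[0, 3, 4, 8, 9, 10] b=[2] c=[1, 5, 6, 7, 11]

bitmap = FFFFFFFFFFFF....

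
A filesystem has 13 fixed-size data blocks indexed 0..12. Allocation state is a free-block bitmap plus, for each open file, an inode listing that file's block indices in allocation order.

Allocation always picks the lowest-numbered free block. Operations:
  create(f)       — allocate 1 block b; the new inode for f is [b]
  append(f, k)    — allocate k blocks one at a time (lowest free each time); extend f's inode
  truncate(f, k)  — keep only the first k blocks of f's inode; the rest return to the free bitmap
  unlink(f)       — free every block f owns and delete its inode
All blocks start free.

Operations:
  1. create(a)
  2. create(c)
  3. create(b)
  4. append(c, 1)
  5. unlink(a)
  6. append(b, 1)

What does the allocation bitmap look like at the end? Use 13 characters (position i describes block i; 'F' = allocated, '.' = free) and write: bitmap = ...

[1] create(a) — a=0 (map F............)
[2] create(c) — a=0 c=1 (map FF...........)
[3] create(b) — a=0 b=2 c=1 (map FFF..........)
[4] append(c, 1) — a=0 b=2 c=1,3 (map FFFF.........)
[5] unlink(a) — b=2 c=1,3 (map .FFF.........)
[6] append(b, 1) — b=2,0 c=1,3 (map FFFF.........)

bitmap = FFFF.........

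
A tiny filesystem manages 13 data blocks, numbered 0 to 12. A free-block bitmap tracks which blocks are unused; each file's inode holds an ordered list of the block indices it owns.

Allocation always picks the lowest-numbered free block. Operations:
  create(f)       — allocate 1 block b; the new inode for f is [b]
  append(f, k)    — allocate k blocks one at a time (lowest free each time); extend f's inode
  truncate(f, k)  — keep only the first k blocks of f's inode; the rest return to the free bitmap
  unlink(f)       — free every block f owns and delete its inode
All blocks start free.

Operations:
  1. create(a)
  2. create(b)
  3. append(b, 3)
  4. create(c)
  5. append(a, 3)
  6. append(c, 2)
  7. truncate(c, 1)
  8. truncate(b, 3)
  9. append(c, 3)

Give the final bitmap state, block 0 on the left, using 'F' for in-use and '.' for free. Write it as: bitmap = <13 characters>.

  1. create(a)  ⇒  F............  {a→[0]}
  2. create(b)  ⇒  FF...........  {a→[0]; b→[1]}
  3. append(b, 3)  ⇒  FFFFF........  {a→[0]; b→[1, 2, 3, 4]}
  4. create(c)  ⇒  FFFFFF.......  {a→[0]; b→[1, 2, 3, 4]; c→[5]}
  5. append(a, 3)  ⇒  FFFFFFFFF....  {a→[0, 6, 7, 8]; b→[1, 2, 3, 4]; c→[5]}
  6. append(c, 2)  ⇒  FFFFFFFFFFF..  {a→[0, 6, 7, 8]; b→[1, 2, 3, 4]; c→[5, 9, 10]}
  7. truncate(c, 1)  ⇒  FFFFFFFFF....  {a→[0, 6, 7, 8]; b→[1, 2, 3, 4]; c→[5]}
  8. truncate(b, 3)  ⇒  FFFF.FFFF....  {a→[0, 6, 7, 8]; b→[1, 2, 3]; c→[5]}
  9. append(c, 3)  ⇒  FFFFFFFFFFF..  {a→[0, 6, 7, 8]; b→[1, 2, 3]; c→[5, 4, 9, 10]}

bitmap = FFFFFFFFFFF..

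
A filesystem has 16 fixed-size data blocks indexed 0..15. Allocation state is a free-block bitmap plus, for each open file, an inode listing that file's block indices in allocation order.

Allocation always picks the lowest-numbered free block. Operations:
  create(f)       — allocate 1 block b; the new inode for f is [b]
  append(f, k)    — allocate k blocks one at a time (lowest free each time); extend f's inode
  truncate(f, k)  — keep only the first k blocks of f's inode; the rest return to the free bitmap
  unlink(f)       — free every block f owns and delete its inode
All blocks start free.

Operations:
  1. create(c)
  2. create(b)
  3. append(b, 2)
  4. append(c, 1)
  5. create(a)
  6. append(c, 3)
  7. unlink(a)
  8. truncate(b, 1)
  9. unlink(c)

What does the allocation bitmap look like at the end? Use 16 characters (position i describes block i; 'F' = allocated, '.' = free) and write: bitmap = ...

  1. create(c)  ⇒  F...............  {c→[0]}
  2. create(b)  ⇒  FF..............  {b→[1]; c→[0]}
  3. append(b, 2)  ⇒  FFFF............  {b→[1, 2, 3]; c→[0]}
  4. append(c, 1)  ⇒  FFFFF...........  {b→[1, 2, 3]; c→[0, 4]}
  5. create(a)  ⇒  FFFFFF..........  {a→[5]; b→[1, 2, 3]; c→[0, 4]}
  6. append(c, 3)  ⇒  FFFFFFFFF.......  {a→[5]; b→[1, 2, 3]; c→[0, 4, 6, 7, 8]}
  7. unlink(a)  ⇒  FFFFF.FFF.......  {b→[1, 2, 3]; c→[0, 4, 6, 7, 8]}
  8. truncate(b, 1)  ⇒  FF..F.FFF.......  {b→[1]; c→[0, 4, 6, 7, 8]}
  9. unlink(c)  ⇒  .F..............  {b→[1]}

bitmap = .F..............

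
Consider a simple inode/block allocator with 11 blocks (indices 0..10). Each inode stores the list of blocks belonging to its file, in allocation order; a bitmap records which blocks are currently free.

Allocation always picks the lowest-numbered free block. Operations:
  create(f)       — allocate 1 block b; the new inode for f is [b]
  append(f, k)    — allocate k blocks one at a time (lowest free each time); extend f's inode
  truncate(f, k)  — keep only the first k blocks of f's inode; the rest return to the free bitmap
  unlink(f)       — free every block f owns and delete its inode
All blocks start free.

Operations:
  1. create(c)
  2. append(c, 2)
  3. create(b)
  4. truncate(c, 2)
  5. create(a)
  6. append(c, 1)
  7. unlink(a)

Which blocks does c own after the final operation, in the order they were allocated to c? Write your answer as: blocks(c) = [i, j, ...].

blocks(c) = [0, 1, 4]

  1. create(c)  ⇒  F..........  {c→[0]}
  2. append(c, 2)  ⇒  FFF........  {c→[0, 1, 2]}
  3. create(b)  ⇒  FFFF.......  {b→[3]; c→[0, 1, 2]}
  4. truncate(c, 2)  ⇒  FF.F.......  {b→[3]; c→[0, 1]}
  5. create(a)  ⇒  FFFF.......  {a→[2]; b→[3]; c→[0, 1]}
  6. append(c, 1)  ⇒  FFFFF......  {a→[2]; b→[3]; c→[0, 1, 4]}
  7. unlink(a)  ⇒  FF.FF......  {b→[3]; c→[0, 1, 4]}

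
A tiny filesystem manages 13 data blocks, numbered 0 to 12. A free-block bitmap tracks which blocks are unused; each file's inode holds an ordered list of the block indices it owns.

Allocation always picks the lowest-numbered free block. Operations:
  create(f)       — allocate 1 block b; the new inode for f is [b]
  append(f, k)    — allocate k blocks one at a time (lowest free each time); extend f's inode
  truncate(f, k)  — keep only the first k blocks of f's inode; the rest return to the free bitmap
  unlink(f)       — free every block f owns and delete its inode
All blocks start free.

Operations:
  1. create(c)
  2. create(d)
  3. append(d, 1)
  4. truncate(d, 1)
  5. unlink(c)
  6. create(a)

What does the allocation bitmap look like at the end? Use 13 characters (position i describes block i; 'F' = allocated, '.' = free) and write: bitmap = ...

after create(c) → c:[0]  free=[F............]
after create(d) → c:[0], d:[1]  free=[FF...........]
after append(d, 1) → c:[0], d:[1, 2]  free=[FFF..........]
after truncate(d, 1) → c:[0], d:[1]  free=[FF...........]
after unlink(c) → d:[1]  free=[.F...........]
after create(a) → a:[0], d:[1]  free=[FF...........]

bitmap = FF...........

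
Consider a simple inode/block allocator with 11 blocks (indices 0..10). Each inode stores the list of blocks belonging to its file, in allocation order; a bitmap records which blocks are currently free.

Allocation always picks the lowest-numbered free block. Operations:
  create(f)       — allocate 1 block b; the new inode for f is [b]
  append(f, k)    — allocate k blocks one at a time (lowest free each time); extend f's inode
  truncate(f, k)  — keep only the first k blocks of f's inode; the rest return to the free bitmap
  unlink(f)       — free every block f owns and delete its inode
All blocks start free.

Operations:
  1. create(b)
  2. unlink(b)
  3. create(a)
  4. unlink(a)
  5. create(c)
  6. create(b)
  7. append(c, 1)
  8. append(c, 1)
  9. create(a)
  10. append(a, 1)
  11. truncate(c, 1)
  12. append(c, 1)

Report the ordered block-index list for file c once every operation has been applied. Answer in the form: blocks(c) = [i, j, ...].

  1. create(b)  ⇒  F..........  {b→[0]}
  2. unlink(b)  ⇒  ...........  {}
  3. create(a)  ⇒  F..........  {a→[0]}
  4. unlink(a)  ⇒  ...........  {}
  5. create(c)  ⇒  F..........  {c→[0]}
  6. create(b)  ⇒  FF.........  {b→[1]; c→[0]}
  7. append(c, 1)  ⇒  FFF........  {b→[1]; c→[0, 2]}
  8. append(c, 1)  ⇒  FFFF.......  {b→[1]; c→[0, 2, 3]}
  9. create(a)  ⇒  FFFFF......  {a→[4]; b→[1]; c→[0, 2, 3]}
  10. append(a, 1)  ⇒  FFFFFF.....  {a→[4, 5]; b→[1]; c→[0, 2, 3]}
  11. truncate(c, 1)  ⇒  FF..FF.....  {a→[4, 5]; b→[1]; c→[0]}
  12. append(c, 1)  ⇒  FFF.FF.....  {a→[4, 5]; b→[1]; c→[0, 2]}

blocks(c) = [0, 2]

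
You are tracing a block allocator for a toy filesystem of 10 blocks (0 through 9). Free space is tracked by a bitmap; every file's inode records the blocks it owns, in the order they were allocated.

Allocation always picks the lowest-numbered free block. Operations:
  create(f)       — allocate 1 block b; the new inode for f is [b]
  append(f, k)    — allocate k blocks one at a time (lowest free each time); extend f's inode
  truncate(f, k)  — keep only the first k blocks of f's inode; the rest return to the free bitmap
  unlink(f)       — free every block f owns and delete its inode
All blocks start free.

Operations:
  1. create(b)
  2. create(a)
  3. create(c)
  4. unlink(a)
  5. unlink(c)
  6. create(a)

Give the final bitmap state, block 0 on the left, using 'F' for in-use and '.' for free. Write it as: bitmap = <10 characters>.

bitmap = FF........

after create(b) → b:[0]  free=[F.........]
after create(a) → a:[1], b:[0]  free=[FF........]
after create(c) → a:[1], b:[0], c:[2]  free=[FFF.......]
after unlink(a) → b:[0], c:[2]  free=[F.F.......]
after unlink(c) → b:[0]  free=[F.........]
after create(a) → a:[1], b:[0]  free=[FF........]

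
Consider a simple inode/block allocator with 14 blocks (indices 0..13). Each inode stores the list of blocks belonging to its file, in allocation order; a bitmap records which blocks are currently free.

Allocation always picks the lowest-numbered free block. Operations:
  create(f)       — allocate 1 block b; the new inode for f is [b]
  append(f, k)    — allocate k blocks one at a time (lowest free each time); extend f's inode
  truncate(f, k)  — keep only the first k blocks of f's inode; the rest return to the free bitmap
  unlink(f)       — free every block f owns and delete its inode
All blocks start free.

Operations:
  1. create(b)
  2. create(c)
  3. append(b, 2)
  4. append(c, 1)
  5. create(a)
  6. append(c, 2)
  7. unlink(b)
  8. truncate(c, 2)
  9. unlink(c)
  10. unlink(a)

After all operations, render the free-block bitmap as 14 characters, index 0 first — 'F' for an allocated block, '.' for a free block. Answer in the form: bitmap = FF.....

bitmap = ..............

[1] create(b) — b=0 (map F.............)
[2] create(c) — b=0 c=1 (map FF............)
[3] append(b, 2) — b=0,2,3 c=1 (map FFFF..........)
[4] append(c, 1) — b=0,2,3 c=1,4 (map FFFFF.........)
[5] create(a) — a=5 b=0,2,3 c=1,4 (map FFFFFF........)
[6] append(c, 2) — a=5 b=0,2,3 c=1,4,6,7 (map FFFFFFFF......)
[7] unlink(b) — a=5 c=1,4,6,7 (map .F..FFFF......)
[8] truncate(c, 2) — a=5 c=1,4 (map .F..FF........)
[9] unlink(c) — a=5 (map .....F........)
[10] unlink(a) —  (map ..............)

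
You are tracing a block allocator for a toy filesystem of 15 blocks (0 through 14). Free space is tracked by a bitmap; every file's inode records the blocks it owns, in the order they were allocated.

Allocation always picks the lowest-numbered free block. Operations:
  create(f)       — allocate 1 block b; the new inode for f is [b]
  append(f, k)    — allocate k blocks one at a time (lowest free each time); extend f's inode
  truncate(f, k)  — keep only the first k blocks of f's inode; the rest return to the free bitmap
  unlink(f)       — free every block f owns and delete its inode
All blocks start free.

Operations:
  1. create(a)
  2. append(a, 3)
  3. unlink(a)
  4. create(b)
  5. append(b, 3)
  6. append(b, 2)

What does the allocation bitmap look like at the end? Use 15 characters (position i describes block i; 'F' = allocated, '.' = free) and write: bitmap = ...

[1] create(a) — a=0 (map F..............)
[2] append(a, 3) — a=0,1,2,3 (map FFFF...........)
[3] unlink(a) —  (map ...............)
[4] create(b) — b=0 (map F..............)
[5] append(b, 3) — b=0,1,2,3 (map FFFF...........)
[6] append(b, 2) — b=0,1,2,3,4,5 (map FFFFFF.........)

bitmap = FFFFFF.........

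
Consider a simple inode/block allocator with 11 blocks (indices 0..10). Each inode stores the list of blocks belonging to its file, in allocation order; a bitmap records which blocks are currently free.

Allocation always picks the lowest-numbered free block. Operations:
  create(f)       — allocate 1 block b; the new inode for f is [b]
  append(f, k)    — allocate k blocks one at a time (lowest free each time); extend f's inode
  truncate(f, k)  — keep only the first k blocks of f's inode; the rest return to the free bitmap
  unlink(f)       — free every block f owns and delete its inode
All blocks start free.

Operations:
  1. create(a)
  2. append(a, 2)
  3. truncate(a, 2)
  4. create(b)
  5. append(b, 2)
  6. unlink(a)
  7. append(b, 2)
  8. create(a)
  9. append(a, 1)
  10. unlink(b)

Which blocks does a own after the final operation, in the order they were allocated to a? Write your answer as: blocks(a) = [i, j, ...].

blocks(a) = [5, 6]

after create(a) → a:[0]  free=[F..........]
after append(a, 2) → a:[0, 1, 2]  free=[FFF........]
after truncate(a, 2) → a:[0, 1]  free=[FF.........]
after create(b) → a:[0, 1], b:[2]  free=[FFF........]
after append(b, 2) → a:[0, 1], b:[2, 3, 4]  free=[FFFFF......]
after unlink(a) → b:[2, 3, 4]  free=[..FFF......]
after append(b, 2) → b:[2, 3, 4, 0, 1]  free=[FFFFF......]
after create(a) → a:[5], b:[2, 3, 4, 0, 1]  free=[FFFFFF.....]
after append(a, 1) → a:[5, 6], b:[2, 3, 4, 0, 1]  free=[FFFFFFF....]
after unlink(b) → a:[5, 6]  free=[.....FF....]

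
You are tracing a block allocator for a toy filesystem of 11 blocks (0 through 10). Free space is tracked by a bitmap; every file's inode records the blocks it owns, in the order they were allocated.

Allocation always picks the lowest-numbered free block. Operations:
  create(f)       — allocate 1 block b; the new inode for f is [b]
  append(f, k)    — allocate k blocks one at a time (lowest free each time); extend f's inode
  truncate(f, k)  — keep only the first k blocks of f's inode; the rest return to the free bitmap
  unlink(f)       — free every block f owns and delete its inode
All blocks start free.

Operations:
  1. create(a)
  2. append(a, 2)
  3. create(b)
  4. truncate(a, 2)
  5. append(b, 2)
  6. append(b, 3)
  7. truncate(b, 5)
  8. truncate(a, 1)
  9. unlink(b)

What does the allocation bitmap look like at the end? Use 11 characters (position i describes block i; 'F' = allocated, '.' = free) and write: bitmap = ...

  1. create(a)  ⇒  F..........  {a→[0]}
  2. append(a, 2)  ⇒  FFF........  {a→[0, 1, 2]}
  3. create(b)  ⇒  FFFF.......  {a→[0, 1, 2]; b→[3]}
  4. truncate(a, 2)  ⇒  FF.F.......  {a→[0, 1]; b→[3]}
  5. append(b, 2)  ⇒  FFFFF......  {a→[0, 1]; b→[3, 2, 4]}
  6. append(b, 3)  ⇒  FFFFFFFF...  {a→[0, 1]; b→[3, 2, 4, 5, 6, 7]}
  7. truncate(b, 5)  ⇒  FFFFFFF....  {a→[0, 1]; b→[3, 2, 4, 5, 6]}
  8. truncate(a, 1)  ⇒  F.FFFFF....  {a→[0]; b→[3, 2, 4, 5, 6]}
  9. unlink(b)  ⇒  F..........  {a→[0]}

bitmap = F..........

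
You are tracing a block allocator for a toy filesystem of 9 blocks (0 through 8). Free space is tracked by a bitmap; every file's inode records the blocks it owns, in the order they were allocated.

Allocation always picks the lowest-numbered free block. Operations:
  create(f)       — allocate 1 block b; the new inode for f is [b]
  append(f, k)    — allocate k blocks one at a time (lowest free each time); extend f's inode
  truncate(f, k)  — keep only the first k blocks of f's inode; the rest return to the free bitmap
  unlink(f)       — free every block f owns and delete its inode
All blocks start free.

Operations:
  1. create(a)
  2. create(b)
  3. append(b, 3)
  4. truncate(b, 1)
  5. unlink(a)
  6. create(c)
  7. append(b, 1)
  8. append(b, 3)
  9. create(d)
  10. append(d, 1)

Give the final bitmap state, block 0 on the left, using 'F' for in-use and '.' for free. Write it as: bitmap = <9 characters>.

[1] create(a) — a=0 (map F........)
[2] create(b) — a=0 b=1 (map FF.......)
[3] append(b, 3) — a=0 b=1,2,3,4 (map FFFFF....)
[4] truncate(b, 1) — a=0 b=1 (map FF.......)
[5] unlink(a) — b=1 (map .F.......)
[6] create(c) — b=1 c=0 (map FF.......)
[7] append(b, 1) — b=1,2 c=0 (map FFF......)
[8] append(b, 3) — b=1,2,3,4,5 c=0 (map FFFFFF...)
[9] create(d) — b=1,2,3,4,5 c=0 d=6 (map FFFFFFF..)
[10] append(d, 1) — b=1,2,3,4,5 c=0 d=6,7 (map FFFFFFFF.)

bitmap = FFFFFFFF.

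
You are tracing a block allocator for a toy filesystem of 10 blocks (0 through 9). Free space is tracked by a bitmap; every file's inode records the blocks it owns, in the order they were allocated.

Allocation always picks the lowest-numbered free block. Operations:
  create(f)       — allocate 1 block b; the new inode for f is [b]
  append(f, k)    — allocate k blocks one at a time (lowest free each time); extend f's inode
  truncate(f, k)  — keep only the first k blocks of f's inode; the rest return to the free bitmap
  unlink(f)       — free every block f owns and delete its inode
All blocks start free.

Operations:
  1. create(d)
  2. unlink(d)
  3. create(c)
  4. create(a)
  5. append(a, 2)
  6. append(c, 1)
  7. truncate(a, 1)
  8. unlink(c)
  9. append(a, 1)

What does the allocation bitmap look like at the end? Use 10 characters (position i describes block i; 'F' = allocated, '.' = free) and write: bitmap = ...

bitmap = FF........

  1. create(d)  ⇒  F.........  {d→[0]}
  2. unlink(d)  ⇒  ..........  {}
  3. create(c)  ⇒  F.........  {c→[0]}
  4. create(a)  ⇒  FF........  {a→[1]; c→[0]}
  5. append(a, 2)  ⇒  FFFF......  {a→[1, 2, 3]; c→[0]}
  6. append(c, 1)  ⇒  FFFFF.....  {a→[1, 2, 3]; c→[0, 4]}
  7. truncate(a, 1)  ⇒  FF..F.....  {a→[1]; c→[0, 4]}
  8. unlink(c)  ⇒  .F........  {a→[1]}
  9. append(a, 1)  ⇒  FF........  {a→[1, 0]}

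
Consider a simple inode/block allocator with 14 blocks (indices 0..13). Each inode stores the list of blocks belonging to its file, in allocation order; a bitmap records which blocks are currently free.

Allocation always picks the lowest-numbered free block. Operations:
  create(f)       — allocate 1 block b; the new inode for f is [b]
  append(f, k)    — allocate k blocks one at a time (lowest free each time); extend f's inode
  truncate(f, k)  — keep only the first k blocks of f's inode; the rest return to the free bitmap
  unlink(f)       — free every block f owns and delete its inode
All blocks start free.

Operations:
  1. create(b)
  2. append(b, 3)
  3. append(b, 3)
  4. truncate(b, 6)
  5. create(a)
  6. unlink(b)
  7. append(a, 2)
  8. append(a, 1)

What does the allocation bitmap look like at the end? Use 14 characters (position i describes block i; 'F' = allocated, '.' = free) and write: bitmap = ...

bitmap = FFF...F.......

  1. create(b)  ⇒  F.............  {b→[0]}
  2. append(b, 3)  ⇒  FFFF..........  {b→[0, 1, 2, 3]}
  3. append(b, 3)  ⇒  FFFFFFF.......  {b→[0, 1, 2, 3, 4, 5, 6]}
  4. truncate(b, 6)  ⇒  FFFFFF........  {b→[0, 1, 2, 3, 4, 5]}
  5. create(a)  ⇒  FFFFFFF.......  {a→[6]; b→[0, 1, 2, 3, 4, 5]}
  6. unlink(b)  ⇒  ......F.......  {a→[6]}
  7. append(a, 2)  ⇒  FF....F.......  {a→[6, 0, 1]}
  8. append(a, 1)  ⇒  FFF...F.......  {a→[6, 0, 1, 2]}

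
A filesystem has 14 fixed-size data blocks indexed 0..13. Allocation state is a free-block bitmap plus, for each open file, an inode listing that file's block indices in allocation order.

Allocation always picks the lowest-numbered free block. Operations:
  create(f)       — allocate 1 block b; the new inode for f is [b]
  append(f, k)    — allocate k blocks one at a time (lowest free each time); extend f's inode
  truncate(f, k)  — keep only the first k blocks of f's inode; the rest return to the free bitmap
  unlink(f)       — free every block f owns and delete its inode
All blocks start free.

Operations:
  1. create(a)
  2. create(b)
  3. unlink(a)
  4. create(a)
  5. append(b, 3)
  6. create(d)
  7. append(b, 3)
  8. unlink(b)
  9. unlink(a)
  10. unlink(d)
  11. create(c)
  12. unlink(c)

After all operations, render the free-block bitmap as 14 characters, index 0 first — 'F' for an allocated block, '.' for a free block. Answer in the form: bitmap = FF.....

bitmap = ..............

after create(a) → a:[0]  free=[F.............]
after create(b) → a:[0], b:[1]  free=[FF............]
after unlink(a) → b:[1]  free=[.F............]
after create(a) → a:[0], b:[1]  free=[FF............]
after append(b, 3) → a:[0], b:[1, 2, 3, 4]  free=[FFFFF.........]
after create(d) → a:[0], b:[1, 2, 3, 4], d:[5]  free=[FFFFFF........]
after append(b, 3) → a:[0], b:[1, 2, 3, 4, 6, 7, 8], d:[5]  free=[FFFFFFFFF.....]
after unlink(b) → a:[0], d:[5]  free=[F....F........]
after unlink(a) → d:[5]  free=[.....F........]
after unlink(d) →   free=[..............]
after create(c) → c:[0]  free=[F.............]
after unlink(c) →   free=[..............]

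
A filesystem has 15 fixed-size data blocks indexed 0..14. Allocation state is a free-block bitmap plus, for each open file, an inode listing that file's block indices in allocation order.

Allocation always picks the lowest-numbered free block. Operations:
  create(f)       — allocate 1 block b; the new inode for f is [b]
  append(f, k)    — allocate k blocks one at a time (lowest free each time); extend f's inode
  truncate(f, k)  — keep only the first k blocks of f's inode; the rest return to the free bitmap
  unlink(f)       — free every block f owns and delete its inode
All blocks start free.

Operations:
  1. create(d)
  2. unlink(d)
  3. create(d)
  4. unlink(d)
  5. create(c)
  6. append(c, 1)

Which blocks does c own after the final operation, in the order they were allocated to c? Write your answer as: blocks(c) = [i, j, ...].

  1. create(d)  ⇒  F..............  {d→[0]}
  2. unlink(d)  ⇒  ...............  {}
  3. create(d)  ⇒  F..............  {d→[0]}
  4. unlink(d)  ⇒  ...............  {}
  5. create(c)  ⇒  F..............  {c→[0]}
  6. append(c, 1)  ⇒  FF.............  {c→[0, 1]}

blocks(c) = [0, 1]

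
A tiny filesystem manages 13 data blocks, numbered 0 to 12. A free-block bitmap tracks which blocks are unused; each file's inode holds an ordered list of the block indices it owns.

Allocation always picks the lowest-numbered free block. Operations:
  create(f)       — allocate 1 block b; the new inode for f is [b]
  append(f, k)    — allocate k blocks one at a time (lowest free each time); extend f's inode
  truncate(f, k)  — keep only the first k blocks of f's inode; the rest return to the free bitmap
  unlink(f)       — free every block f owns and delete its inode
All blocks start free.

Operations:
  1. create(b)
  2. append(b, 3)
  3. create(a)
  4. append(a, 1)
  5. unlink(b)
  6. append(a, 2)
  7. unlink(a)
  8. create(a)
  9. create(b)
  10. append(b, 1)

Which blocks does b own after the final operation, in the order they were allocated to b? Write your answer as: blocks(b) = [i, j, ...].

blocks(b) = [1, 2]

after create(b) → b:[0]  free=[F............]
after append(b, 3) → b:[0, 1, 2, 3]  free=[FFFF.........]
after create(a) → a:[4], b:[0, 1, 2, 3]  free=[FFFFF........]
after append(a, 1) → a:[4, 5], b:[0, 1, 2, 3]  free=[FFFFFF.......]
after unlink(b) → a:[4, 5]  free=[....FF.......]
after append(a, 2) → a:[4, 5, 0, 1]  free=[FF..FF.......]
after unlink(a) →   free=[.............]
after create(a) → a:[0]  free=[F............]
after create(b) → a:[0], b:[1]  free=[FF...........]
after append(b, 1) → a:[0], b:[1, 2]  free=[FFF..........]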